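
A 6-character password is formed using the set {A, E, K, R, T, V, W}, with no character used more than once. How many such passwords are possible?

With no repetition, fill the 6 characters in order: 7 choices, then 6, down to 2.
That product is 7 × 6 × 5 × 4 × 3 × 2 = 5040.

5040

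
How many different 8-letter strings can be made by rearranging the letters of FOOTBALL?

The 8 letters of FOOTBALL have repeats: L appearing twice and O appearing twice.
So there are 8! / (2!·2!) = 10080 distinguishable arrangements.

10080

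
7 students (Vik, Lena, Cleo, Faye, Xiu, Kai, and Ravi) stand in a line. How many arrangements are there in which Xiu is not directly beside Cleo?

There are 7! = 5040 arrangements in all. If Xiu and Cleo are adjacent, merging them into one block gives 2·(6)! = 1440 arrangements.
Complementary counting: 5040 − 1440 = 3600.

3600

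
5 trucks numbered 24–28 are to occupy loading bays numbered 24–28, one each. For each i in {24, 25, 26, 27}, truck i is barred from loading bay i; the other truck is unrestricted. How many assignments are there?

53

Let Aᵢ (for 24 ≤ i ≤ 27) be the placements that put truck i in its forbidden loading bay. Any j of these fix j positions, leaving (5−j)! ways to fill the rest, and there are C(4,j) ways to pick which j.
By inclusion–exclusion, the number of valid placements is Σ_{j=0}^{4} (−1)^j C(4,j)·(5−j)!.
Computing: 120 − 96 + 36 − 8 + 1 = 53.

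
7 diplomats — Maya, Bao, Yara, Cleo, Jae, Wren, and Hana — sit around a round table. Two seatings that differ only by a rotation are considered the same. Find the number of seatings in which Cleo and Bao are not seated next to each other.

480

All circular seatings of 7 people number (6)! = 720.
Seatings with Cleo beside Bao: treat them as a block with 2 internal orders, giving 2 × (5)! = 240.
Subtracting, 720 − 240 = 480.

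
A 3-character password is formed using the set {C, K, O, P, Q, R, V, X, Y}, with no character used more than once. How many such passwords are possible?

504

Choose and order 3 of the 9 symbols: the first character has 9 options, the next 8, then 7.
That product is 9 × 8 × 7 = 504.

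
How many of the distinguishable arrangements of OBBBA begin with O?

4

With the first slot taken by O, it remains to arrange the other 4 letters (BBBA).
Those 4 letters have B appearing 3 times, giving (4)!/(3!) = 4.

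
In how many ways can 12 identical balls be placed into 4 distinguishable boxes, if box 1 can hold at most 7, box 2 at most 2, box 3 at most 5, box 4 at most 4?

Without the upper bounds there are C(15,3) = 455 ways to split 12 among 4 boxes.
Subtract solutions that violate a single cap (substitute x_i' = x_i − (cap_i+1)): x_1 ≥ 8 gives C(7,3) = 35; x_2 ≥ 3 gives C(12,3) = 220; x_3 ≥ 6 gives C(9,3) = 84; x_4 ≥ 5 gives C(10,3) = 120. Together 459.
Add back pairs where two caps are both exceeded: 4 + 0 + 0 + 20 + 35 + 4 = 63.
By inclusion–exclusion the count is 455 − 459 + 63 = 59.

59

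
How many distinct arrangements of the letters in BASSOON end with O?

360

Fix O in the last position and arrange the remaining 6 letters.
Those 6 letters have S appearing twice, giving (6)!/(2!) = 360.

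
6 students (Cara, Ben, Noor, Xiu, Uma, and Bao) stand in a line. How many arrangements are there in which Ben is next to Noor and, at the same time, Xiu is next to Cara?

96

Treat {Ben,Noor} as one block (2 orders) and {Xiu,Cara} as another (2 orders).
That leaves 4 units to arrange: 2 × 2 × 4! = 4 × 24 = 96.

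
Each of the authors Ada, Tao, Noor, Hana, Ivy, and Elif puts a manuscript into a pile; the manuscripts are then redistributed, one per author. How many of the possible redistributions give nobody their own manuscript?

Let Aᵢ be the assignments in which author i gets their own manuscript. We want the size of the complement of A₁∪…∪A_6.
By inclusion–exclusion this is Σ_{j=0}^{6} (−1)^j C(6,j)·(6−j)!.
Computing: 720 − 720 + 360 − 120 + 30 − 6 + 1 = 265.

265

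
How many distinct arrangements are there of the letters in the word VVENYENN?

VVENYENN has 8 letters with E appearing twice, N appearing 3 times, and V appearing twice.
So there are 8! / (3!·2!·2!) = 1680 distinguishable arrangements.

1680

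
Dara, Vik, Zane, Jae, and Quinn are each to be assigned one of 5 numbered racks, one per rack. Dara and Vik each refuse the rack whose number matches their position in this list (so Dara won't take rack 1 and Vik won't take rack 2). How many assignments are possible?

Let Aᵢ (for i ∈ {1, 2}) be the placements that put person i in their forbidden rack. Any j of these fix j positions, leaving (5−j)! ways to fill the rest, and there are C(2,j) ways to pick which j.
By inclusion–exclusion, the number of valid placements is Σ_{j=0}^{2} (−1)^j C(2,j)·(5−j)!.
Computing: 120 − 48 + 6 = 78.

78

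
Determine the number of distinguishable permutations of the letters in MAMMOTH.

840

MAMMOTH has 7 letters with M appearing 3 times.
The number of distinct arrangements is 7!/(3!) = 5040/6 = 840.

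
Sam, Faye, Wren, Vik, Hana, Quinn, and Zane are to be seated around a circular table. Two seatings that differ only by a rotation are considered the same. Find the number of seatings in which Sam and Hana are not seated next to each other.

All circular seatings of 7 people number (6)! = 720.
Seatings with Sam beside Hana: treat them as a block with 2 internal orders, giving 2 × (5)! = 240.
Subtracting, 720 − 240 = 480.

480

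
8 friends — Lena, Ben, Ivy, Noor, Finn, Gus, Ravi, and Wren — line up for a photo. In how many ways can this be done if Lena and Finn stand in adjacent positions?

10080

Place the 6 others and the Lena-Finn pair as 7 objects in a line; the pair has 2 internal arrangements.
So the count is 2·(7)! = 10080.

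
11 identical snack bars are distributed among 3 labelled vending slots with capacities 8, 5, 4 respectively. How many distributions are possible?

24

Ignoring the caps, the number of non-negative solutions to x_1+…+x_3 = 11 is C(13,2) = 78.
Subtract solutions that violate a single cap (substitute x_i' = x_i − (cap_i+1)): x_1 ≥ 9 gives C(4,2) = 6; x_2 ≥ 6 gives C(7,2) = 21; x_3 ≥ 5 gives C(8,2) = 28. Together 55.
Add back pairs where two caps are both exceeded: 0 + 0 + 1 = 1.
By inclusion–exclusion the count is 78 − 55 + 1 = 24.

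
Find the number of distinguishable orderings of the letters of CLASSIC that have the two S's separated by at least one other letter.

900

There are 7!/(2!·2!) = 1260 arrangements of CLASSIC in total.
Arrangements with the S's together: treat SS as one letter, giving (6)!/(2!) = 360.
Subtracting, 1260 − 360 = 900 arrangements keep the S's apart.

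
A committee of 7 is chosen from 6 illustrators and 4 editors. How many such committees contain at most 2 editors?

40

Split by how many editors are chosen (0 through 2).
Sum: C(4,0)·C(6,7) + C(4,1)·C(6,6) + C(4,2)·C(6,5) = 0 + 4 + 36 = 40.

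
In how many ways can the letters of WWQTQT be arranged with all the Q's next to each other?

30

Treat the 2 copies of Q as a single block. The multiset to arrange is then {QQ, T, T, W, W}, 5 items in all.
That gives (5)!/(2!·2!) = 30 arrangements.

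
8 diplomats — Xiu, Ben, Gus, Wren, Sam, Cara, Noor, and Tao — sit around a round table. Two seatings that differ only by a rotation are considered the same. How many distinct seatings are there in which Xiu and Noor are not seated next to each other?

All circular seatings of 8 people number (7)! = 5040.
Those with Xiu next to Noor: fuse the pair into one unit and seat 7 units around a circle — 2·(6)! = 1440.
Subtracting, 5040 − 1440 = 3600.

3600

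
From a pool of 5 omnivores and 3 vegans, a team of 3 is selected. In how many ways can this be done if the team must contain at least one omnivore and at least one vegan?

45

With no constraint there are C(8,3) = 56 possible selections.
Selections missing a whole group: no omnivores → C(3,3) = 1; no vegans → C(5,3) = 10.
Both groups omitted at once is impossible, so 56 − 11 = 45.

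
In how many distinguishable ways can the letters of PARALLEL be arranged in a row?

3360

The 8 letters of PARALLEL have repeats: A appearing twice and L appearing 3 times.
Dividing 8! = 40320 by 3!·2! = 12 for the repeated letters gives 3360.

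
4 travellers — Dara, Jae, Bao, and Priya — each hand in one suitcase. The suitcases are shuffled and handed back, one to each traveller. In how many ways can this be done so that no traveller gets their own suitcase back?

Let Aᵢ be the assignments in which traveller i gets their own suitcase. We want the size of the complement of A₁∪…∪A_4.
By inclusion–exclusion this is Σ_{j=0}^{4} (−1)^j C(4,j)·(4−j)!.
Computing: 24 − 24 + 12 − 4 + 1 = 9.

9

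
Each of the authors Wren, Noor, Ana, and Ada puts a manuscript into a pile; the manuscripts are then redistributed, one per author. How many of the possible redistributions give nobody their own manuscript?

Let Aᵢ be the assignments in which author i gets their own manuscript. We want the size of the complement of A₁∪…∪A_4.
By inclusion–exclusion this is Σ_{j=0}^{4} (−1)^j C(4,j)·(4−j)!.
Computing: 24 − 24 + 12 − 4 + 1 = 9.

9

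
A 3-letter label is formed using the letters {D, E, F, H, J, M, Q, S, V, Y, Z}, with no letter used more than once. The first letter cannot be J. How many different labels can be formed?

900

The first letter has 11−1 = 10 choices (anything except J).
The remaining 2 letters are filled from the other 10 symbols without repetition: 10 × 9 = 90.
Total: 10 × 90 = 900.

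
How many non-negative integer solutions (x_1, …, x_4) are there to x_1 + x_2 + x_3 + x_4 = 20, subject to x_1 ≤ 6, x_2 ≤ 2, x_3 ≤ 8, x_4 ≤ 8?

By stars and bars, unrestricted non-negative solutions to x_1+…+x_4 = 20 number C(20+3,3) = 1771.
Subtract solutions that violate a single cap (substitute x_i' = x_i − (cap_i+1)): x_1 ≥ 7 gives C(16,3) = 560; x_2 ≥ 3 gives C(20,3) = 1140; x_3 ≥ 9 gives C(14,3) = 364; x_4 ≥ 9 gives C(14,3) = 364. Together 2428.
Add back pairs where two caps are both exceeded: 286 + 35 + 35 + 165 + 165 + 10 = 696.
Subtract triples: 4 + 4 + 0 + 0 = 8.
By inclusion–exclusion the count is 1771 − 2428 + 696 − 8 = 31.

31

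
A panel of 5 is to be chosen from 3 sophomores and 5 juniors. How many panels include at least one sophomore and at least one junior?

With no constraint there are C(8,5) = 56 possible selections.
Selections missing a whole group: no sophomores → C(5,5) = 1; no juniors → C(3,5) = 0.
Both groups omitted at once is impossible, so 56 − 1 = 55.

55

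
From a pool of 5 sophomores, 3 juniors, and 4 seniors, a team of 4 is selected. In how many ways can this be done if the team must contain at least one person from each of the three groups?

270

Total 4-person selections from all 12: C(12,4) = 495.
Subtract selections that omit an entire group: no sophomores → C(7,4) = 35; no juniors → C(9,4) = 126; no seniors → C(8,4) = 70.
Add back selections omitting two groups (i.e. drawn from a single group): C(5,4) + C(3,4) + C(4,4) = 6.
By inclusion–exclusion: 495 − 231 + 6 = 270.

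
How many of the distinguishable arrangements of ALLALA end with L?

Fix L in the last position and arrange the remaining 5 letters.
Those 5 letters have A appearing 3 times and L appearing twice, giving (5)!/(3!·2!) = 10.

10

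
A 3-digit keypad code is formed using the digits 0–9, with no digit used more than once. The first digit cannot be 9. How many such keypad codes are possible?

The first digit has 10−1 = 9 choices (anything except 9).
The remaining 2 digits are filled from the other 9 symbols without repetition: 9 × 8 = 72.
Total: 9 × 72 = 648.

648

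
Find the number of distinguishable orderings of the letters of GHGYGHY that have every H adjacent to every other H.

60

Treat the 2 copies of H as a single block. The multiset to arrange is then {HH, G, G, G, Y, Y}, 6 items in all.
That gives (6)!/(3!·2!) = 60 arrangements.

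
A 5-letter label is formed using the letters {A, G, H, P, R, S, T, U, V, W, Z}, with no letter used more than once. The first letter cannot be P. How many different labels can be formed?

The first letter has 11−1 = 10 choices (anything except P).
The remaining 4 letters are filled from the other 10 symbols without repetition: 10 × 9 × 8 × 7 = 5040.
Total: 10 × 5040 = 50400.

50400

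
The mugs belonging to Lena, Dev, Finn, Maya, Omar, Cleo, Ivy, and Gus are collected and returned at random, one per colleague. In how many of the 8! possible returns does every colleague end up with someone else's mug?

14833

Count assignments avoiding every fixed point. For any j of the 8 colleagues fixed to their own mug, the other 8−j can be arranged in (8−j)! ways.
By inclusion–exclusion this is Σ_{j=0}^{8} (−1)^j C(8,j)·(8−j)!.
Computing: 40320 − 40320 + 20160 − 6720 + 1680 − 336 + 56 − 8 + 1 = 14833.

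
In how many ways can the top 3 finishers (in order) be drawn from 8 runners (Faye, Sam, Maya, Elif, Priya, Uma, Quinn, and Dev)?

This is an ordered selection of 3 from 8: P(8,3).
That gives 8 × 7 × 6 = 336.

336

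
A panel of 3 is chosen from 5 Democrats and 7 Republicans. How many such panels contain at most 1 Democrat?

140

Split by how many Democrats are chosen (0 through 1).
Sum: C(5,0)·C(7,3) + C(5,1)·C(7,2) = 35 + 105 = 140.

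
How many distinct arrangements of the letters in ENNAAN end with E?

10

With the last slot taken by E, it remains to arrange the other 5 letters (NNAAN).
Those 5 letters have A appearing twice and N appearing 3 times, giving (5)!/(3!·2!) = 10.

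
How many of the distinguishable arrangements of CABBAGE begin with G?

180

Fix G in the first position and arrange the remaining 6 letters.
Those 6 letters have A appearing twice and B appearing twice, giving (6)!/(2!·2!) = 180.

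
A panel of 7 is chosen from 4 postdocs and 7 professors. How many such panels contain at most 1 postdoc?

29

Split by how many postdocs are chosen (0 through 1).
Sum: C(4,0)·C(7,7) + C(4,1)·C(7,6) = 1 + 28 = 29.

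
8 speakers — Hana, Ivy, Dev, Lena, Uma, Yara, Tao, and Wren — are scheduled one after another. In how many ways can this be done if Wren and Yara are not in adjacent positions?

30240

Of the 8! = 40320 arrangements, those with Wren and Yara adjacent number 2 × 7! = 10080 (treat the pair as a block with 2 internal orders).
So 40320 − 10080 = 30240 arrangements keep them apart.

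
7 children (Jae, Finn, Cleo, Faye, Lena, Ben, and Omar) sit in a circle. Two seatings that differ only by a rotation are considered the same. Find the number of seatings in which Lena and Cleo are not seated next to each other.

All circular seatings of 7 people number (6)! = 720.
Those with Lena next to Cleo: fuse the pair into one unit and seat 6 units around a circle — 2·(5)! = 240.
Subtracting, 720 − 240 = 480.

480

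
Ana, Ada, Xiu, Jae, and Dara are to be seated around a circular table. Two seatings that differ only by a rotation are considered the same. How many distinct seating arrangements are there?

24

Fix one person's seat to break rotational symmetry; the remaining 4 people can be arranged in (4)! = 24 ways.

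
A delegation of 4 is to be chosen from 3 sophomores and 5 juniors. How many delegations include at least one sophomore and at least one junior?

65

Total 4-person selections from all 8: C(8,4) = 70.
Subtract selections that omit an entire group: no sophomores → C(5,4) = 5; no juniors → C(3,4) = 0.
Both groups omitted at once is impossible, so 70 − 5 = 65.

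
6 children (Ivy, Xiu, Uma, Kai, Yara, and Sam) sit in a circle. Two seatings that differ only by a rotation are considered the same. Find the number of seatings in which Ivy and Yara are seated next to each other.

48

Glue Ivy and Yara into a block (2 internal orders). Seating 5 units around a circle gives (4)! arrangements.
So 2 × (4)! = 2 × 24 = 48.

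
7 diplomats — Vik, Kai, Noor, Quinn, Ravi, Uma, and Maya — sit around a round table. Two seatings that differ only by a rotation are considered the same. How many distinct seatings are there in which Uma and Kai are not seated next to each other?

All circular seatings of 7 people number (6)! = 720.
Seatings with Uma beside Kai: treat them as a block with 2 internal orders, giving 2 × (5)! = 240.
Subtracting, 720 − 240 = 480.

480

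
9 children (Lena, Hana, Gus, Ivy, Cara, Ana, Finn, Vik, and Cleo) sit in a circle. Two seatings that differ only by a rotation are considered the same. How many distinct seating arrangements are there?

40320

Seat Lena anywhere (absorbing the rotational symmetry), then permute the other 8: (8)! = 40320.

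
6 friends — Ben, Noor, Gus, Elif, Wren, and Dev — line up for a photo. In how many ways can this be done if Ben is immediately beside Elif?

240

Place the 4 others and the Ben-Elif pair as 5 objects in a line; the pair has 2 internal arrangements.
That gives 2 × 5! = 2 × 120 = 240.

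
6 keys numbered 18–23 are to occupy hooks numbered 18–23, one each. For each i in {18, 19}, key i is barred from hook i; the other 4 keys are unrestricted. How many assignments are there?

Let Aᵢ (for i ∈ {18, 19}) be the placements that put key i in its forbidden hook. Any j of these fix j positions, leaving (6−j)! ways to fill the rest, and there are C(2,j) ways to pick which j.
By inclusion–exclusion, the number of valid placements is Σ_{j=0}^{2} (−1)^j C(2,j)·(6−j)!.
Computing: 720 − 240 + 24 = 504.

504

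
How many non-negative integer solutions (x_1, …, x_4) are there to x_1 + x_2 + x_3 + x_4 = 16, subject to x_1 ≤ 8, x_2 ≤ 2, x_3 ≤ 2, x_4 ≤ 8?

Without the upper bounds there are C(19,3) = 969 ways to split 16 among 4 variables.
Subtract solutions that violate a single cap (substitute x_i' = x_i − (cap_i+1)): x_1 ≥ 9 gives C(10,3) = 120; x_2 ≥ 3 gives C(16,3) = 560; x_3 ≥ 3 gives C(16,3) = 560; x_4 ≥ 9 gives C(10,3) = 120. Together 1360.
Add back pairs where two caps are both exceeded: 35 + 35 + 0 + 286 + 35 + 35 = 426.
Subtract triples: 4 + 0 + 0 + 4 = 8.
By inclusion–exclusion the count is 969 − 1360 + 426 − 8 = 27.

27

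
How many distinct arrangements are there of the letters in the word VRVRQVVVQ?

756

VRVRQVVVQ has 9 letters with Q appearing twice, R appearing twice, and V appearing 5 times.
The number of distinct arrangements is 9!/(5!·2!·2!) = 362880/480 = 756.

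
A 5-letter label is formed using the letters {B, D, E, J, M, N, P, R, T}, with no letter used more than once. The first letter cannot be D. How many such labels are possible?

The first letter has 9−1 = 8 choices (anything except D).
The remaining 4 letters are filled from the other 8 symbols without repetition: 8 × 7 × 6 × 5 = 1680.
Total: 8 × 1680 = 13440.

13440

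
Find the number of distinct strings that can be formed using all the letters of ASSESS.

The 6 letters of ASSESS have repeats: S appearing 4 times.
So there are 6! / (4!) = 30 distinguishable arrangements.

30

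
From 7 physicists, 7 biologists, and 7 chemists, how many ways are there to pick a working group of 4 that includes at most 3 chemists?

5950

Split by how many chemists are chosen (0 through 3).
Sum: C(7,0)·C(14,4) + C(7,1)·C(14,3) + C(7,2)·C(14,2) + C(7,3)·C(14,1) = 1001 + 2548 + 1911 + 490 = 5950.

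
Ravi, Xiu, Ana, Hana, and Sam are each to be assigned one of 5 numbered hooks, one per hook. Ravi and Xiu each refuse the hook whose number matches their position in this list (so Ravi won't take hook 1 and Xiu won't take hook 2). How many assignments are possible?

78

Let Aᵢ (for i ∈ {1, 2}) be the placements that put person i in their forbidden hook. Any j of these fix j positions, leaving (5−j)! ways to fill the rest, and there are C(2,j) ways to pick which j.
By inclusion–exclusion, the number of valid placements is Σ_{j=0}^{2} (−1)^j C(2,j)·(5−j)!.
Computing: 120 − 48 + 6 = 78.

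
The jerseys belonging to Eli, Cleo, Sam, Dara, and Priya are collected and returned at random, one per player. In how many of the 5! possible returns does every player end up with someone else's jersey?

44

Let Aᵢ be the assignments in which player i gets their old jersey. We want the size of the complement of A₁∪…∪A_5.
By inclusion–exclusion this is Σ_{j=0}^{5} (−1)^j C(5,j)·(5−j)!.
Computing: 120 − 120 + 60 − 20 + 5 − 1 = 44.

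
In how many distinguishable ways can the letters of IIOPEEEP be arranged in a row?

1680

The 8 letters of IIOPEEEP have repeats: E appearing 3 times, I appearing twice, and P appearing twice.
Dividing 8! = 40320 by 3!·2!·2! = 24 for the repeated letters gives 1680.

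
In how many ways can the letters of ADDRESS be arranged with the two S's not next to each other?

900

Total arrangements of ADDRESS: 7!/(2!·2!) = 1260.
If the two S's are adjacent, glue them into one block, leaving 6 items to arrange: (6)!/(2!) = 360 ways.
Subtracting, 1260 − 360 = 900 arrangements keep the S's apart.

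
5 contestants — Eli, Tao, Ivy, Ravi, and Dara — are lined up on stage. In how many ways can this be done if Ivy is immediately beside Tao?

Treat {Ivy, Tao} as a single unit. There are 4 units to order, and the pair itself can be ordered 2 ways.
That gives 2 × 4! = 2 × 24 = 48.

48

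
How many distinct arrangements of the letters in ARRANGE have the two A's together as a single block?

Treat the 2 copies of A as a single block. The multiset to arrange is then {AA, E, G, N, R, R}, 6 items in all.
That gives (6)!/(2!) = 360 arrangements.

360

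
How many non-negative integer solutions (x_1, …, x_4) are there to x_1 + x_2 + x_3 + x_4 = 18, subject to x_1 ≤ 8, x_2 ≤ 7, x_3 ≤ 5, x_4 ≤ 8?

233

Without the upper bounds there are C(21,3) = 1330 ways to split 18 among 4 variables.
Subtract solutions that violate a single cap (substitute x_i' = x_i − (cap_i+1)): x_1 ≥ 9 gives C(12,3) = 220; x_2 ≥ 8 gives C(13,3) = 286; x_3 ≥ 6 gives C(15,3) = 455; x_4 ≥ 9 gives C(12,3) = 220. Together 1181.
Add back pairs where two caps are both exceeded: 4 + 20 + 1 + 35 + 4 + 20 = 84.
By inclusion–exclusion the count is 1330 − 1181 + 84 = 233.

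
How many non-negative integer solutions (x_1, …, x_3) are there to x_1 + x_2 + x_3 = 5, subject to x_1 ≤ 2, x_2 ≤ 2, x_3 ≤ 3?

Ignoring the caps, the number of non-negative solutions to x_1+…+x_3 = 5 is C(7,2) = 21.
Subtract solutions that violate a single cap (substitute x_i' = x_i − (cap_i+1)): x_1 ≥ 3 gives C(4,2) = 6; x_2 ≥ 3 gives C(4,2) = 6; x_3 ≥ 4 gives C(3,2) = 3. Together 15.
No two caps can be exceeded simultaneously, so the pair terms are all 0.
By inclusion–exclusion the count is 21 − 15 + 0 = 6.

6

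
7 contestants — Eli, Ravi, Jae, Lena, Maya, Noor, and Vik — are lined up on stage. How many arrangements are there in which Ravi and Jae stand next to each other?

1440

Place the 5 others and the Ravi-Jae pair as 6 objects in a line; the pair has 2 internal arrangements.
So the count is 2·(6)! = 1440.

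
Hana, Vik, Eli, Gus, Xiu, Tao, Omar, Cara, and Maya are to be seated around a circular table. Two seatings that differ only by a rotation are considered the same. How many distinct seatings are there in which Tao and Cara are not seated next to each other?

All circular seatings of 9 people number (8)! = 40320.
Those with Tao next to Cara: fuse the pair into one unit and seat 8 units around a circle — 2·(7)! = 10080.
Subtracting, 40320 − 10080 = 30240.

30240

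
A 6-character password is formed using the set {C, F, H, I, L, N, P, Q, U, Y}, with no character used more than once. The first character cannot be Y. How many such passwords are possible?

136080

The first character has 10−1 = 9 choices (anything except Y).
The remaining 5 characters are filled from the other 9 symbols without repetition: 9 × 8 × 7 × 6 × 5 = 15120.
Total: 9 × 15120 = 136080.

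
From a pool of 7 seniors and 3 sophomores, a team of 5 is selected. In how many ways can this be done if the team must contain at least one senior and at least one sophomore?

Total 5-person selections from all 10: C(10,5) = 252.
Selections missing a whole group: no seniors → C(3,5) = 0; no sophomores → C(7,5) = 21.
Both groups omitted at once is impossible, so 252 − 21 = 231.

231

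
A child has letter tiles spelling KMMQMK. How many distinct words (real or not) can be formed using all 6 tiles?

60

KMMQMK has 6 letters with K appearing twice and M appearing 3 times.
So there are 6! / (3!·2!) = 60 distinguishable arrangements.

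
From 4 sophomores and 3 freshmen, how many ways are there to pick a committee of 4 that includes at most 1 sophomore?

4

Split by how many sophomores are chosen (0 through 1).
Sum: C(4,0)·C(3,4) + C(4,1)·C(3,3) = 0 + 4 = 4.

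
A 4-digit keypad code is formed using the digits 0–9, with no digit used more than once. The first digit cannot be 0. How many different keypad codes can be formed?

The first digit has 10−1 = 9 choices (anything except 0).
The remaining 3 digits are filled from the other 9 symbols without repetition: 9 × 8 × 7 = 504.
Total: 9 × 504 = 4536.

4536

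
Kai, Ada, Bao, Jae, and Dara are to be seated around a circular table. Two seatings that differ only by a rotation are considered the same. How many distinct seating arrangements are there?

24

Seat Kai anywhere (absorbing the rotational symmetry), then permute the other 4: (4)! = 24.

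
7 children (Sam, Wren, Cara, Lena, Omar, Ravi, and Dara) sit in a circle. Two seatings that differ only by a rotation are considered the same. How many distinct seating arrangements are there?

Seat Sam anywhere (absorbing the rotational symmetry), then permute the other 6: (6)! = 720.

720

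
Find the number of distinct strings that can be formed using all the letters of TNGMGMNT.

Letter multiplicities in TNGMGMNT: G×2, M×2, N×2, T×2.
So there are 8! / (2!·2!·2!·2!) = 2520 distinguishable arrangements.

2520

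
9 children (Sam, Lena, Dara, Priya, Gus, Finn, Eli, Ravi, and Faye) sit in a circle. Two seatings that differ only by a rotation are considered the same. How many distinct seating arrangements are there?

40320

Seat Sam anywhere (absorbing the rotational symmetry), then permute the other 8: (8)! = 40320.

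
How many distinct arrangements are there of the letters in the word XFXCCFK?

The 7 letters of XFXCCFK have repeats: C appearing twice, F appearing twice, and X appearing twice.
So there are 7! / (2!·2!·2!) = 630 distinguishable arrangements.

630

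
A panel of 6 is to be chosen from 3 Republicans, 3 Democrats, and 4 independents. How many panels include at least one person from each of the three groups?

195

With no constraint there are C(10,6) = 210 possible selections.
Subtract selections that omit an entire group: no Republicans → C(7,6) = 7; no Democrats → C(7,6) = 7; no independents → C(6,6) = 1.
Add back selections omitting two groups (i.e. drawn from a single group): C(3,6) + C(3,6) + C(4,6) = 0.
By inclusion–exclusion: 210 − 15 + 0 = 195.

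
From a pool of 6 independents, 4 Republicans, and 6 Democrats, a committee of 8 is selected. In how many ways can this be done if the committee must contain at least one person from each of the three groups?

Unrestricted: C(16,8) = 12870 ways to pick any 8 of the 16.
Selections missing a whole group: no independents → C(10,8) = 45; no Republicans → C(12,8) = 495; no Democrats → C(10,8) = 45.
Add back selections omitting two groups (i.e. drawn from a single group): C(6,8) + C(4,8) + C(6,8) = 0.
By inclusion–exclusion: 12870 − 585 + 0 = 12285.

12285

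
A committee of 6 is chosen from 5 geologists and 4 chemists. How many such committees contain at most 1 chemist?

4

Split by how many chemists are chosen (0 through 1).
Sum: C(4,0)·C(5,6) + C(4,1)·C(5,5) = 0 + 4 = 4.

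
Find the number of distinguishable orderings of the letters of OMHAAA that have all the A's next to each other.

Treat the 3 copies of A as a single block. The multiset to arrange is then {AAA, H, M, O}, 4 items in all.
All 4 items are distinct, so there are (4)! = 24 arrangements.

24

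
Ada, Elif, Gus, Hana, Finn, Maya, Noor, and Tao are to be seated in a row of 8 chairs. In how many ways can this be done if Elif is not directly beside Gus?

30240

Of the 8! = 40320 arrangements, those with Elif and Gus adjacent number 2 × 7! = 10080 (treat the pair as a block with 2 internal orders).
Complementary counting: 40320 − 10080 = 30240.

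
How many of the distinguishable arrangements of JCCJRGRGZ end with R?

5040

With the last slot taken by R, it remains to arrange the other 8 letters (JCCJGRGZ).
Those 8 letters have C appearing twice, G appearing twice, and J appearing twice, giving (8)!/(2!·2!·2!) = 5040.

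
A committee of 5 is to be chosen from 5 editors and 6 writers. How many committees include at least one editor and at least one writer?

With no constraint there are C(11,5) = 462 possible selections.
Subtract selections that omit an entire group: no editors → C(6,5) = 6; no writers → C(5,5) = 1.
Both groups omitted at once is impossible, so 462 − 7 = 455.

455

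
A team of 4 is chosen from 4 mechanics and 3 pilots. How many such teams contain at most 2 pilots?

31

Split by how many pilots are chosen (0 through 2).
Sum: C(3,0)·C(4,4) + C(3,1)·C(4,3) + C(3,2)·C(4,2) = 1 + 12 + 18 = 31.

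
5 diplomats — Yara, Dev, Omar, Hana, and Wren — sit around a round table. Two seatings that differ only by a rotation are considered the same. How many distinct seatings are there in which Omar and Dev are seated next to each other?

Treat {Omar, Dev} as one unit (2 internal orders) and seat the resulting 4 units around the table: (3)! circular arrangements.
So 2 × (3)! = 2 × 6 = 12.

12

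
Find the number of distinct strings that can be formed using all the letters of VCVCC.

10

The 5 letters of VCVCC have repeats: C appearing 3 times and V appearing twice.
So there are 5! / (3!·2!) = 10 distinguishable arrangements.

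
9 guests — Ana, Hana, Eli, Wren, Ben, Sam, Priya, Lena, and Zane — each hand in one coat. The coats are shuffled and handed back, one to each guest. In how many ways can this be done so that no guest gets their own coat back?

133496

Count assignments avoiding every fixed point. For any j of the 9 guests fixed to their own coat, the other 9−j can be arranged in (9−j)! ways.
By inclusion–exclusion this is Σ_{j=0}^{9} (−1)^j C(9,j)·(9−j)!.
Computing: 362880 − 362880 + 181440 − 60480 + 15120 − 3024 + 504 − 72 + 9 − 1 = 133496.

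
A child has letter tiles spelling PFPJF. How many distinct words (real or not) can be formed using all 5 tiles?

30

The 5 letters of PFPJF have repeats: F appearing twice and P appearing twice.
So there are 5! / (2!·2!) = 30 distinguishable arrangements.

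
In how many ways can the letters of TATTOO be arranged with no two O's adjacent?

There are 6!/(3!·2!) = 60 arrangements of TATTOO in total.
Arrangements with the O's together: treat OO as one letter, giving (5)!/(3!) = 20.
Subtracting, 60 − 20 = 40 arrangements keep the O's apart.

40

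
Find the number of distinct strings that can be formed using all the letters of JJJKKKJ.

Letter multiplicities in JJJKKKJ: J×4, K×3.
Dividing 7! = 5040 by 4!·3! = 144 for the repeated letters gives 35.

35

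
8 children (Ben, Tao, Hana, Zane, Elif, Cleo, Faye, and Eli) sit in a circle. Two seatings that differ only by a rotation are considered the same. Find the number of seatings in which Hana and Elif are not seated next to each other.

3600

All circular seatings of 8 people number (7)! = 5040.
Those with Hana next to Elif: fuse the pair into one unit and seat 7 units around a circle — 2·(6)! = 1440.
Subtracting, 5040 − 1440 = 3600.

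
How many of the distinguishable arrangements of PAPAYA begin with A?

With the first slot taken by A, it remains to arrange the other 5 letters (PPAYA).
Those 5 letters have A appearing twice and P appearing twice, giving (5)!/(2!·2!) = 30.

30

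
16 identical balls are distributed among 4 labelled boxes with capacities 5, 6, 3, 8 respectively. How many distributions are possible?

Ignoring the caps, the number of non-negative solutions to x_1+…+x_4 = 16 is C(19,3) = 969.
Subtract solutions that violate a single cap (substitute x_i' = x_i − (cap_i+1)): x_1 ≥ 6 gives C(13,3) = 286; x_2 ≥ 7 gives C(12,3) = 220; x_3 ≥ 4 gives C(15,3) = 455; x_4 ≥ 9 gives C(10,3) = 120. Together 1081.
Add back pairs where two caps are both exceeded: 20 + 84 + 4 + 56 + 1 + 20 = 185.
By inclusion–exclusion the count is 969 − 1081 + 185 = 73.

73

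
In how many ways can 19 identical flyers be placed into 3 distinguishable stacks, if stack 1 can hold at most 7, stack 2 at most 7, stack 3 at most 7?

6

By stars and bars, unrestricted non-negative solutions to x_1+…+x_3 = 19 number C(19+2,2) = 210.
Subtract solutions that violate a single cap (substitute x_i' = x_i − (cap_i+1)): x_1 ≥ 8 gives C(13,2) = 78; x_2 ≥ 8 gives C(13,2) = 78; x_3 ≥ 8 gives C(13,2) = 78. Together 234.
Add back pairs where two caps are both exceeded: 10 + 10 + 10 = 30.
By inclusion–exclusion the count is 210 − 234 + 30 = 6.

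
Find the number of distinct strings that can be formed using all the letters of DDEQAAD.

The 7 letters of DDEQAAD have repeats: A appearing twice and D appearing 3 times.
Dividing 7! = 5040 by 3!·2! = 12 for the repeated letters gives 420.

420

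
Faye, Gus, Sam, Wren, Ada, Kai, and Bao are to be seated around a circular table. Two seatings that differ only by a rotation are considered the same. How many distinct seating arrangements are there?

720

Seat Faye anywhere (absorbing the rotational symmetry), then permute the other 6: (6)! = 720.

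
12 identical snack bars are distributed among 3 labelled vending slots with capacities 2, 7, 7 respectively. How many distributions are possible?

Ignoring the caps, the number of non-negative solutions to x_1+…+x_3 = 12 is C(14,2) = 91.
Subtract solutions that violate a single cap (substitute x_i' = x_i − (cap_i+1)): x_1 ≥ 3 gives C(11,2) = 55; x_2 ≥ 8 gives C(6,2) = 15; x_3 ≥ 8 gives C(6,2) = 15. Together 85.
Add back pairs where two caps are both exceeded: 3 + 3 + 0 = 6.
By inclusion–exclusion the count is 91 − 85 + 6 = 12.

12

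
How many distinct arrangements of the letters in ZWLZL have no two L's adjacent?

There are 5!/(2!·2!) = 30 arrangements of ZWLZL in total.
Arrangements with the L's together: treat LL as one letter, giving (4)!/(2!) = 12.
Hence 30 − 12 = 18.

18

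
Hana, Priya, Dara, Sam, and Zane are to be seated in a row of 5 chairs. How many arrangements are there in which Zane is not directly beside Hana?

72

There are 5! = 120 arrangements in all. If Zane and Hana are adjacent, merging them into one block gives 2·(4)! = 48 arrangements.
Complementary counting: 120 − 48 = 72.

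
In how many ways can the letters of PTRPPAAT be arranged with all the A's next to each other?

Treat the 2 copies of A as a single block. The multiset to arrange is then {AA, P, P, P, R, T, T}, 7 items in all.
That gives (7)!/(3!·2!) = 420 arrangements.

420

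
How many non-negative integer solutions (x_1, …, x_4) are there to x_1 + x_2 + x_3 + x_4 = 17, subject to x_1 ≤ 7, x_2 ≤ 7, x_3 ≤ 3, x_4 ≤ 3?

By stars and bars, unrestricted non-negative solutions to x_1+…+x_4 = 17 number C(17+3,3) = 1140.
Subtract solutions that violate a single cap (substitute x_i' = x_i − (cap_i+1)): x_1 ≥ 8 gives C(12,3) = 220; x_2 ≥ 8 gives C(12,3) = 220; x_3 ≥ 4 gives C(16,3) = 560; x_4 ≥ 4 gives C(16,3) = 560. Together 1560.
Add back pairs where two caps are both exceeded: 4 + 56 + 56 + 56 + 56 + 220 = 448.
Subtract triples: 0 + 0 + 4 + 4 = 8.
By inclusion–exclusion the count is 1140 − 1560 + 448 − 8 = 20.

20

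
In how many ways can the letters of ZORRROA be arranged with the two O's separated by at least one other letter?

300

Total arrangements of ZORRROA: 7!/(3!·2!) = 420.
If the two O's are adjacent, glue them into one block, leaving 6 items to arrange: (6)!/(3!) = 120 ways.
Subtracting, 420 − 120 = 300 arrangements keep the O's apart.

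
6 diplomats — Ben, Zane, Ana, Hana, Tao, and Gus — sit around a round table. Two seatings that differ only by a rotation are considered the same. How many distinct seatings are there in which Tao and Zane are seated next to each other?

48

Glue Tao and Zane into a block (2 internal orders). Seating 5 units around a circle gives (4)! arrangements.
So 2 × (4)! = 2 × 24 = 48.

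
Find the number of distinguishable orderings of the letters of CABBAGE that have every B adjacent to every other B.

360

Treat the 2 copies of B as a single block. The multiset to arrange is then {BB, A, A, C, E, G}, 6 items in all.
That gives (6)!/(2!) = 360 arrangements.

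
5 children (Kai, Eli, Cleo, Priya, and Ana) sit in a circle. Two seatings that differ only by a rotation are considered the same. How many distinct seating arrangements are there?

Around a circle, 5 distinct people have 5!/5 = (4)! = 24 rotationally distinct seatings.

24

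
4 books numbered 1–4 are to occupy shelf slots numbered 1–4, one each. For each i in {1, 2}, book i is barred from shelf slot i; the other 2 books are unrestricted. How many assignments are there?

14

Let Aᵢ (for i ∈ {1, 2}) be the placements that put book i in its forbidden shelf slot. Any j of these fix j positions, leaving (4−j)! ways to fill the rest, and there are C(2,j) ways to pick which j.
By inclusion–exclusion, the number of valid placements is Σ_{j=0}^{2} (−1)^j C(2,j)·(4−j)!.
Computing: 24 − 12 + 2 = 14.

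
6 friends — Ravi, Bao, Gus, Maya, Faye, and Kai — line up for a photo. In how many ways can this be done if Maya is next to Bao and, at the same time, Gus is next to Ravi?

96

Treat {Maya,Bao} as one block (2 orders) and {Gus,Ravi} as another (2 orders).
That leaves 4 units to arrange: 2 × 2 × 4! = 4 × 24 = 96.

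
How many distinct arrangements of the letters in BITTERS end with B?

360

With the last slot taken by B, it remains to arrange the other 6 letters (ITTERS).
Those 6 letters have T appearing twice, giving (6)!/(2!) = 360.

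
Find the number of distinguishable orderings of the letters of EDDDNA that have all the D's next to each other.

Treat the 3 copies of D as a single block. The multiset to arrange is then {DDD, A, E, N}, 4 items in all.
All 4 items are distinct, so there are (4)! = 24 arrangements.

24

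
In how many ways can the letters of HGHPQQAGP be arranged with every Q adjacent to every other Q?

5040

Treat the 2 copies of Q as a single block. The multiset to arrange is then {QQ, A, G, G, H, H, P, P}, 8 items in all.
That gives (8)!/(2!·2!·2!) = 5040 arrangements.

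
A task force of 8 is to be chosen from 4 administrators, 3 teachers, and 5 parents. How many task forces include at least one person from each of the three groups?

Unrestricted: C(12,8) = 495 ways to pick any 8 of the 12.
Selections missing a whole group: no administrators → C(8,8) = 1; no teachers → C(9,8) = 9; no parents → C(7,8) = 0.
Add back selections omitting two groups (i.e. drawn from a single group): C(4,8) + C(3,8) + C(5,8) = 0.
By inclusion–exclusion: 495 − 10 + 0 = 485.

485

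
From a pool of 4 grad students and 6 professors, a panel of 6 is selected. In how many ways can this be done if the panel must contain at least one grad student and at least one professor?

Unrestricted: C(10,6) = 210 ways to pick any 6 of the 10.
Subtract selections that omit an entire group: no grad students → C(6,6) = 1; no professors → C(4,6) = 0.
Both groups omitted at once is impossible, so 210 − 1 = 209.

209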